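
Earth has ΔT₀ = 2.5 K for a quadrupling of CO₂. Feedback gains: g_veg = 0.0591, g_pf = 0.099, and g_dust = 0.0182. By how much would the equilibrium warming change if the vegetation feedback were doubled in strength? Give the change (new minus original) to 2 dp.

0.23 K

Original: g = 0.1763, ΔT = 2.5/(1−0.1763) = 3.0351 K.
With doubled vegetation: g' = 0.2354, ΔT' = 2.5/(1−0.2354) = 3.2697 K.
Change = 3.2697 − 3.0351 = 0.23 K.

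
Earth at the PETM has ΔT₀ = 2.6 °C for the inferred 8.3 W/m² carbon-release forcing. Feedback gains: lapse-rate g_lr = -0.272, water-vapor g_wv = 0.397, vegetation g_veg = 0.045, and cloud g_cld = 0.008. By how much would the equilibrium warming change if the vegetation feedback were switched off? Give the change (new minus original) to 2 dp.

-0.16 °C

Original: g = 0.178, ΔT = 2.6/(1−0.178) = 3.1630 °C.
Without vegetation: g' = 0.133, ΔT' = 2.6/(1−0.133) = 2.9988 °C.
Change = 2.9988 − 3.1630 = -0.16 °C.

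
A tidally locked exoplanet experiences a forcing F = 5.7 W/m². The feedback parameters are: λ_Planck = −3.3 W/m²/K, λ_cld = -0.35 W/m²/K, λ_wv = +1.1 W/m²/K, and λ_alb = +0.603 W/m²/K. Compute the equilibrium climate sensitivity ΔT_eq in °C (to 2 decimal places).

2.93 °C

Net feedback parameter λ = (−3.3) + (-0.35) + (+1.1) + (+0.603) = -1.947 W/m²/K.
ΔT = −F/λ = −5.7/(-1.947) = 2.93 °C.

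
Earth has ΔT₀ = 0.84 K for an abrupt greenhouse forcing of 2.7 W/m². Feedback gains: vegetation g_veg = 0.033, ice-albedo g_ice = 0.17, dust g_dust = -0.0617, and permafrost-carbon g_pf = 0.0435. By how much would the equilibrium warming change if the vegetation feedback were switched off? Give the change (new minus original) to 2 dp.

-0.04 K

Original: g = 0.1848, ΔT = 0.84/(1−0.1848) = 1.0304 K.
Without vegetation: g' = 0.1518, ΔT' = 0.84/(1−0.1518) = 0.9903 K.
Change = 0.9903 − 1.0304 = -0.04 K.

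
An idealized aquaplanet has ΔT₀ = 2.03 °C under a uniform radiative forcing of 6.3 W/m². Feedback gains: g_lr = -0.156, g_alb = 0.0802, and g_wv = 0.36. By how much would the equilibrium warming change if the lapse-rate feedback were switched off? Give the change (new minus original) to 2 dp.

Original: g = 0.2842, ΔT = 2.03/(1−0.2842) = 2.8360 °C.
Without lapse-rate: g' = 0.4402, ΔT' = 2.03/(1−0.4402) = 3.6263 °C.
Change = 3.6263 − 2.8360 = 0.79 °C.

0.79 °C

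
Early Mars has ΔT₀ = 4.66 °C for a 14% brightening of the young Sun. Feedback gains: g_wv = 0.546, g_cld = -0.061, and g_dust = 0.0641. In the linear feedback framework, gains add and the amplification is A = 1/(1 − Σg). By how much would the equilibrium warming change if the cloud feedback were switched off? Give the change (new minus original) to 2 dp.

1.62 °C

Original: g = 0.5491, ΔT = 4.66/(1−0.5491) = 10.3349 °C.
Without cloud: g' = 0.6101, ΔT' = 4.66/(1−0.6101) = 11.9518 °C.
Change = 11.9518 − 10.3349 = 1.62 °C.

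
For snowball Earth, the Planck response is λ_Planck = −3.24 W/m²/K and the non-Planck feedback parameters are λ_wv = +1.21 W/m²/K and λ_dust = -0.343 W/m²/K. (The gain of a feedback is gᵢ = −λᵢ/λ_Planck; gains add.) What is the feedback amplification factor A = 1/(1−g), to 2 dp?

1.37

Convert to gains: g_wv = 1.21/3.24 = 0.3735; g_dust = -0.343/3.24 = -0.1059.
Total gain g = 0.2676.
A = 1/(1 − 0.2676) = 1.37.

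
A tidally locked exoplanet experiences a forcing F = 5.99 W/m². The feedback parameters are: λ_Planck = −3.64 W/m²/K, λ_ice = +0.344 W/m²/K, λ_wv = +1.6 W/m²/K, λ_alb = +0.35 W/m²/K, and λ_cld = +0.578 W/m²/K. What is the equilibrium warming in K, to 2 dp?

7.80 K

Net feedback parameter λ = (−3.64) + (+0.344) + (+1.6) + (+0.35) + (+0.578) = -0.768 W/m²/K.
ΔT = −F/λ = −5.99/(-0.768) = 7.80 K.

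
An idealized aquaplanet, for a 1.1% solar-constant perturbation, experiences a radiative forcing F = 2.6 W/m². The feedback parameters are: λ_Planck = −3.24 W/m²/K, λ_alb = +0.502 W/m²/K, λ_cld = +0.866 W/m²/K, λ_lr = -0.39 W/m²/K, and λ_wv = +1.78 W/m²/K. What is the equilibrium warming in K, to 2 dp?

5.39 K

Net feedback parameter λ = (−3.24) + (+0.502) + (+0.866) + (-0.39) + (+1.78) = -0.482 W/m²/K.
ΔT = −F/λ = −2.6/(-0.482) = 5.39 K.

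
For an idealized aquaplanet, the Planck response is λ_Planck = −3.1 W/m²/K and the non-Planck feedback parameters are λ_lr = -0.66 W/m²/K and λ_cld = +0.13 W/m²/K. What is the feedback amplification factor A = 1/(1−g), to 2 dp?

Convert to gains: g_lr = -0.66/3.1 = -0.2129; g_cld = 0.13/3.1 = 0.04194.
Total gain g = -0.17096.
A = 1/(1 + 0.17096) = 0.85.

0.85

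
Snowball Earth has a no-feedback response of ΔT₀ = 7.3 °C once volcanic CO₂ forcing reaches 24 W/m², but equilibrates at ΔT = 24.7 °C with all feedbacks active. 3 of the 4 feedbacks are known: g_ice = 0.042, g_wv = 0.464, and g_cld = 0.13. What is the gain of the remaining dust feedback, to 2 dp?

0.07

Amplification A = ΔT/ΔT₀ = 24.7/7.3 = 3.384.
Total gain g = 1 − 1/A = 1 − 1/3.384 = 0.7045.
Known gains sum to 0.042 + 0.464 + 0.13 = 0.636.
g_dust = 0.7045 − 0.636 = 0.07.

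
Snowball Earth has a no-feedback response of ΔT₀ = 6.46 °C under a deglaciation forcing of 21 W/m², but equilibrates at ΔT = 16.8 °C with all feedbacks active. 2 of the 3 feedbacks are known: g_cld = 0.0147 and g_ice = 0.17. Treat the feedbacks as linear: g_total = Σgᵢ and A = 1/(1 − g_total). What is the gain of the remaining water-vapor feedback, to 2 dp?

0.43

Amplification A = ΔT/ΔT₀ = 16.8/6.46 = 2.601.
Total gain g = 1 − 1/A = 1 − 1/2.601 = 0.6155.
Known gains sum to 0.0147 + 0.17 = 0.1847.
g_wv = 0.6155 − 0.1847 = 0.43.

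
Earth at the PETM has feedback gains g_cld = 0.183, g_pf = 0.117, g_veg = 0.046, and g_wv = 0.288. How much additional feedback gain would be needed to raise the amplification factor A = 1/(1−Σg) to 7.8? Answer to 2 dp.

Current total gain = 0.634.
Target gain for A = 7.8: g* = 1 − 1/7.8 = 0.8718.
Additional gain needed = 0.8718 − 0.634 = 0.24.

0.24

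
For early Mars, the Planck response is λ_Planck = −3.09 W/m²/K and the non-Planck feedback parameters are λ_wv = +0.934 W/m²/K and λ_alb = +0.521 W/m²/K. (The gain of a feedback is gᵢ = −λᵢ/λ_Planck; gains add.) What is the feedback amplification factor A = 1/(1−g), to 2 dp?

1.89

Convert to gains: g_wv = 0.934/3.09 = 0.3023; g_alb = 0.521/3.09 = 0.1686.
Total gain g = 0.4709.
A = 1/(1 − 0.4709) = 1.89.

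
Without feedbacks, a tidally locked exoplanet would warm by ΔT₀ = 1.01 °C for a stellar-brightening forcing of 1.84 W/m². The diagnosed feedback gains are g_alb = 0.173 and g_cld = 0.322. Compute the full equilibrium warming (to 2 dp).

Total gain g = 0.173 + 0.322 = 0.495.
Amplification A = 1/(1 − 0.495) = 1.98.
ΔT = 1.01 × 1.98 = 2.00 °C.

2.00 °C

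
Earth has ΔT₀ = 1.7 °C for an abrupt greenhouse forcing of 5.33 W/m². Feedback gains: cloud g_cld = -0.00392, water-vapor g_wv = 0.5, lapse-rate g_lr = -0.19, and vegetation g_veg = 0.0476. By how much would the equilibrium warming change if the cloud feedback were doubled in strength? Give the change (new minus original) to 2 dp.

Original: g = 0.35368, ΔT = 1.7/(1−0.35368) = 2.6303 °C.
With doubled cloud: g' = 0.34976, ΔT' = 1.7/(1−0.34976) = 2.6144 °C.
Change = 2.6144 − 2.6303 = -0.02 °C.

-0.02 °C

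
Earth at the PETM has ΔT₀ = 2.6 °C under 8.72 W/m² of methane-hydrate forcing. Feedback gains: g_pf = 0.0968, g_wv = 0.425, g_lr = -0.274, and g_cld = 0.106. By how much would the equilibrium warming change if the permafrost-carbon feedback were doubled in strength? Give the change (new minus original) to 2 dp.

Original: g = 0.3538, ΔT = 2.6/(1−0.3538) = 4.0235 °C.
With doubled permafrost-carbon: g' = 0.4506, ΔT' = 2.6/(1−0.4506) = 4.7324 °C.
Change = 4.7324 − 4.0235 = 0.71 °C.

0.71 °C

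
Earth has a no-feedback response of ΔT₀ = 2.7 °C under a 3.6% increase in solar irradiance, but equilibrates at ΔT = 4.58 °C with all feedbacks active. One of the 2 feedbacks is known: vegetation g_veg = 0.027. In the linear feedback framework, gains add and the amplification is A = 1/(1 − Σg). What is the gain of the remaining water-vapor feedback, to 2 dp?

0.38

Amplification A = ΔT/ΔT₀ = 4.58/2.7 = 1.696.
Total gain g = 1 − 1/A = 1 − 1/1.696 = 0.4104.
The known gain is 0.027.
g_wv = 0.4104 − 0.027 = 0.38.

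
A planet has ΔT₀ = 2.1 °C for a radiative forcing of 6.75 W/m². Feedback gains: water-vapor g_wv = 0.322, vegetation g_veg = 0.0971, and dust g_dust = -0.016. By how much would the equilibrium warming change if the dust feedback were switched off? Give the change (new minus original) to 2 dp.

Original: g = 0.4031, ΔT = 2.1/(1−0.4031) = 3.5182 °C.
Without dust: g' = 0.4191, ΔT' = 2.1/(1−0.4191) = 3.6151 °C.
Change = 3.6151 − 3.5182 = 0.10 °C.

0.10 °C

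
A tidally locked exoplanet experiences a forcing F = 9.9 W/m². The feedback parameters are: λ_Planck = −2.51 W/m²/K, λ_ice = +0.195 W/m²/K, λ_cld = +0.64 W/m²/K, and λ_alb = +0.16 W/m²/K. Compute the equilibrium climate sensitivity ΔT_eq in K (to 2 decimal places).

6.53 K

Net feedback parameter λ = (−2.51) + (+0.195) + (+0.64) + (+0.16) = -1.515 W/m²/K.
ΔT = −F/λ = −9.9/(-1.515) = 6.53 K.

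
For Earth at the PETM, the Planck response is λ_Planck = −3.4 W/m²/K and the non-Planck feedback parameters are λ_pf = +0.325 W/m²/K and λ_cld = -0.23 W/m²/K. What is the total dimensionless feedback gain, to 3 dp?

Convert to gains: g_pf = 0.325/3.4 = 0.09559; g_cld = -0.23/3.4 = -0.06765.
Total gain g = 0.02794.

0.028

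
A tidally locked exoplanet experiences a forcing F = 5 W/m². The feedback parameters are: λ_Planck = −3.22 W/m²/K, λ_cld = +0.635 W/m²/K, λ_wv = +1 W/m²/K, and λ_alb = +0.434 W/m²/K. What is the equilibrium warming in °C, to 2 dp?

Net feedback parameter λ = (−3.22) + (+0.635) + (+1) + (+0.434) = -1.151 W/m²/K.
ΔT = −F/λ = −5/(-1.151) = 4.34 °C.

4.34 °C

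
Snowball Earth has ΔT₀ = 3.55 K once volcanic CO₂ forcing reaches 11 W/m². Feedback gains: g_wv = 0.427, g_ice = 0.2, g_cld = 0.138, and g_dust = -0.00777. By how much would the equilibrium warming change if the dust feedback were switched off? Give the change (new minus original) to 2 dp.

0.48 K

Original: g = 0.75723, ΔT = 3.55/(1−0.75723) = 14.6229 K.
Without dust: g' = 0.765, ΔT' = 3.55/(1−0.765) = 15.1064 K.
Change = 15.1064 − 14.6229 = 0.48 K.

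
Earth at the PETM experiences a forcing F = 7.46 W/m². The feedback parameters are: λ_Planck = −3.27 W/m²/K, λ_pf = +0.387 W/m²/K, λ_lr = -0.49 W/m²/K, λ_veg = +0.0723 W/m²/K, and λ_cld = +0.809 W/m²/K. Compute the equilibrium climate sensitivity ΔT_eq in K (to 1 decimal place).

3.0 K

Net feedback parameter λ = (−3.27) + (+0.387) + (-0.49) + (+0.0723) + (+0.809) = -2.4917 W/m²/K.
ΔT = −F/λ = −7.46/(-2.4917) = 3.0 K.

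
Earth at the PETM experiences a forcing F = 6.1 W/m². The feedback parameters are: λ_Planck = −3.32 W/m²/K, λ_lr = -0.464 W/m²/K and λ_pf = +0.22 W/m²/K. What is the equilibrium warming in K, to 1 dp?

1.7 K

Net feedback parameter λ = (−3.32) + (-0.464) + (+0.22) = -3.564 W/m²/K.
ΔT = −F/λ = −6.1/(-3.564) = 1.7 K.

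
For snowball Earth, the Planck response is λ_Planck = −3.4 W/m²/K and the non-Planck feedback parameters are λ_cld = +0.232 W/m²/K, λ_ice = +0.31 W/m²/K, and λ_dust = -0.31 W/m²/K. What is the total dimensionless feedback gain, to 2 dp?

Convert to gains: g_cld = 0.232/3.4 = 0.06824; g_ice = 0.31/3.4 = 0.09118; g_dust = -0.31/3.4 = -0.09118.
Total gain g = 0.06824.

0.07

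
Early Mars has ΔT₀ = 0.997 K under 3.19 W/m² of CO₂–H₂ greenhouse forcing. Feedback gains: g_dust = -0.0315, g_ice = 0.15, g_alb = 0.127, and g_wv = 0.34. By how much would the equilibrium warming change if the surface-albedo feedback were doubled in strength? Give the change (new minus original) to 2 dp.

Original: g = 0.5855, ΔT = 0.997/(1−0.5855) = 2.4053 K.
With doubled surface-albedo: g' = 0.7125, ΔT' = 0.997/(1−0.7125) = 3.4678 K.
Change = 3.4678 − 2.4053 = 1.06 K.

1.06 K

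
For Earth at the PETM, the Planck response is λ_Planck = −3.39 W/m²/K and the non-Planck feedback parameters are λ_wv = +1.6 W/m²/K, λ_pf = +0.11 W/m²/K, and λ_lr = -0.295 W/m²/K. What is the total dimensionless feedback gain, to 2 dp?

0.42

Convert to gains: g_wv = 1.6/3.39 = 0.472; g_pf = 0.11/3.39 = 0.03245; g_lr = -0.295/3.39 = -0.08702.
Total gain g = 0.41743.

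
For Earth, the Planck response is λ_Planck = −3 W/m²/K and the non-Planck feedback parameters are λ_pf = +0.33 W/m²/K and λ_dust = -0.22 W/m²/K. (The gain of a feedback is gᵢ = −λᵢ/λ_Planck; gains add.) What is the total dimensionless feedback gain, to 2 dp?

0.04

Convert to gains: g_pf = 0.33/3 = 0.11; g_dust = -0.22/3 = -0.07333.
Total gain g = 0.03667.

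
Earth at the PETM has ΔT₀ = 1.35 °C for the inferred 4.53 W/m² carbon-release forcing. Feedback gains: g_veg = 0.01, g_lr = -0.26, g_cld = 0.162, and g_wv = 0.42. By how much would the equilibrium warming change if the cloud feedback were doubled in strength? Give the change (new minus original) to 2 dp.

0.65 °C

Original: g = 0.332, ΔT = 1.35/(1−0.332) = 2.0210 °C.
With doubled cloud: g' = 0.494, ΔT' = 1.35/(1−0.494) = 2.6680 °C.
Change = 2.6680 − 2.0210 = 0.65 °C.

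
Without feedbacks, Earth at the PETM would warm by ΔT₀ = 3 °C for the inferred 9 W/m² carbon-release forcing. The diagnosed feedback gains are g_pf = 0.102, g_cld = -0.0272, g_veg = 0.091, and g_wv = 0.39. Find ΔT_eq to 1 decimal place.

6.8 °C

Total gain g = 0.102 − 0.0272 + 0.091 + 0.39 = 0.5558.
Amplification A = 1/(1 − 0.5558) = 2.251.
ΔT = 3 × 2.251 = 6.8 °C.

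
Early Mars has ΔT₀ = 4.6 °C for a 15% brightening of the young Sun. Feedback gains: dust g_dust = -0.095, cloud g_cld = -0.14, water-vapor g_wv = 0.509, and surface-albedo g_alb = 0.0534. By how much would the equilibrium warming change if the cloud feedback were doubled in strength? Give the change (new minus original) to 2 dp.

-1.18 °C

Original: g = 0.3274, ΔT = 4.6/(1−0.3274) = 6.8391 °C.
With doubled cloud: g' = 0.1874, ΔT' = 4.6/(1−0.1874) = 5.6608 °C.
Change = 5.6608 − 6.8391 = -1.18 °C.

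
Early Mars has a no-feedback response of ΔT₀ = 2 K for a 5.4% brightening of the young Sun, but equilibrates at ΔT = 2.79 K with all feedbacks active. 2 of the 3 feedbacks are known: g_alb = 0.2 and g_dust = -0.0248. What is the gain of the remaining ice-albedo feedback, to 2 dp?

Amplification A = ΔT/ΔT₀ = 2.79/2 = 1.395.
Total gain g = 1 − 1/A = 1 − 1/1.395 = 0.2832.
Known gains sum to 0.2 − 0.0248 = 0.1752.
g_ice = 0.2832 − 0.1752 = 0.11.

0.11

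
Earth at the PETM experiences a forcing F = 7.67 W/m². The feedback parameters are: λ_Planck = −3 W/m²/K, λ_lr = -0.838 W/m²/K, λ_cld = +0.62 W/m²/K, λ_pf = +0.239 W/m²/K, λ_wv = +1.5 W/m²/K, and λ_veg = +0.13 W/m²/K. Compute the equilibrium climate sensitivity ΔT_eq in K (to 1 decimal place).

Net feedback parameter λ = (−3) + (-0.838) + (+0.62) + (+0.239) + (+1.5) + (+0.13) = -1.349 W/m²/K.
ΔT = −F/λ = −7.67/(-1.349) = 5.7 K.

5.7 K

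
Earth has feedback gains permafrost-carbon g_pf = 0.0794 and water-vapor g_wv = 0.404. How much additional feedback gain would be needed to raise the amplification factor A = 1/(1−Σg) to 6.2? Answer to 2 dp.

Current total gain = 0.4834.
Target gain for A = 6.2: g* = 1 − 1/6.2 = 0.8387.
Additional gain needed = 0.8387 − 0.4834 = 0.36.

0.36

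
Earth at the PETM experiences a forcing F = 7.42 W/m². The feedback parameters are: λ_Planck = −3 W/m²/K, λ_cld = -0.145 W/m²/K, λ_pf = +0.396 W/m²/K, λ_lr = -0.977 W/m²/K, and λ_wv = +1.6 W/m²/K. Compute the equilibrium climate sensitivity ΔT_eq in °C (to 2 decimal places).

Net feedback parameter λ = (−3) + (-0.145) + (+0.396) + (-0.977) + (+1.6) = -2.126 W/m²/K.
ΔT = −F/λ = −7.42/(-2.126) = 3.49 °C.

3.49 °C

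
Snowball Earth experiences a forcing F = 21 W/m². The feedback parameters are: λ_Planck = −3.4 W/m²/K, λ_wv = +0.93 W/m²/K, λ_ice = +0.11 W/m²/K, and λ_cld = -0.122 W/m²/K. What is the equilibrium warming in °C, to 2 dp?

Net feedback parameter λ = (−3.4) + (+0.93) + (+0.11) + (-0.122) = -2.482 W/m²/K.
ΔT = −F/λ = −21/(-2.482) = 8.46 °C.

8.46 °C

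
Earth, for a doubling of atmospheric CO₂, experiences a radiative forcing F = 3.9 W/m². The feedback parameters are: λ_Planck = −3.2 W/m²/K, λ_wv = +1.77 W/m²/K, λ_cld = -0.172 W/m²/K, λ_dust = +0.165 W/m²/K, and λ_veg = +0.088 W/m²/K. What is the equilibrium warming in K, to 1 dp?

Net feedback parameter λ = (−3.2) + (+1.77) + (-0.172) + (+0.165) + (+0.088) = -1.349 W/m²/K.
ΔT = −F/λ = −3.9/(-1.349) = 2.9 K.

2.9 K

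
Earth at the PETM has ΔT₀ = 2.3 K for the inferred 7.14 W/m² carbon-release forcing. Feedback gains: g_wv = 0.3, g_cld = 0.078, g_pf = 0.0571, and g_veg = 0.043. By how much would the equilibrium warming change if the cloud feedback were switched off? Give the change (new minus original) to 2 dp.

Original: g = 0.4781, ΔT = 2.3/(1−0.4781) = 4.4070 K.
Without cloud: g' = 0.4001, ΔT' = 2.3/(1−0.4001) = 3.8340 K.
Change = 3.8340 − 4.4070 = -0.57 K.

-0.57 K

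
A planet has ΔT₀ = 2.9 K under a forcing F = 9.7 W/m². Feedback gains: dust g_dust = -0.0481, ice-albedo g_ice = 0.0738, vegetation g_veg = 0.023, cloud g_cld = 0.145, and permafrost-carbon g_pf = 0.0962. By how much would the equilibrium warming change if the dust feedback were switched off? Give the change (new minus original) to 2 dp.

0.30 K

Original: g = 0.2899, ΔT = 2.9/(1−0.2899) = 4.0839 K.
Without dust: g' = 0.338, ΔT' = 2.9/(1−0.338) = 4.3807 K.
Change = 4.3807 − 4.0839 = 0.30 K.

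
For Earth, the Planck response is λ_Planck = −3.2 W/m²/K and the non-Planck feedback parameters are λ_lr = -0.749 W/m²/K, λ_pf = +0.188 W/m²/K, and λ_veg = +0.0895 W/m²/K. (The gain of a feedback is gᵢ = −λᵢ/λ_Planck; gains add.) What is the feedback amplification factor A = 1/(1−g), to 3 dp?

Convert to gains: g_lr = -0.749/3.2 = -0.2341; g_pf = 0.188/3.2 = 0.05875; g_veg = 0.0895/3.2 = 0.02797.
Total gain g = -0.14738.
A = 1/(1 + 0.14738) = 0.872.

0.872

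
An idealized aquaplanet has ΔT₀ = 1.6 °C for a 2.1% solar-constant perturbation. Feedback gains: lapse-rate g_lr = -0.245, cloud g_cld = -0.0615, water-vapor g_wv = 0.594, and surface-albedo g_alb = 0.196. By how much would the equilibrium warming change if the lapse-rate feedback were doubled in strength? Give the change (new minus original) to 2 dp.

Original: g = 0.4835, ΔT = 1.6/(1−0.4835) = 3.0978 °C.
With doubled lapse-rate: g' = 0.2385, ΔT' = 1.6/(1−0.2385) = 2.1011 °C.
Change = 2.1011 − 3.0978 = -1.00 °C.

-1.00 °C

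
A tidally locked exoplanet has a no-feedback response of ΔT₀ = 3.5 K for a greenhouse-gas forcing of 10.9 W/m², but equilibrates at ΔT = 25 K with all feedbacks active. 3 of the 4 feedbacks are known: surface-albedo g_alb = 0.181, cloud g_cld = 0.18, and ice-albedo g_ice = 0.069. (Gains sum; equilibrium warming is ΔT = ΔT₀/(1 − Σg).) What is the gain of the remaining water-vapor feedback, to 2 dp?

Amplification A = ΔT/ΔT₀ = 25/3.5 = 7.143.
Total gain g = 1 − 1/A = 1 − 1/7.143 = 0.86.
Known gains sum to 0.181 + 0.18 + 0.069 = 0.43.
g_wv = 0.86 − 0.43 = 0.43.

0.43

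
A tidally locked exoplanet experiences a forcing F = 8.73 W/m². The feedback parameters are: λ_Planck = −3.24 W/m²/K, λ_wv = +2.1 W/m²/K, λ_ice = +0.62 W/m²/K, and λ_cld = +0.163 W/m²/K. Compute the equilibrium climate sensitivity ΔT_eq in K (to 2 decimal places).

Net feedback parameter λ = (−3.24) + (+2.1) + (+0.62) + (+0.163) = -0.357 W/m²/K.
ΔT = −F/λ = −8.73/(-0.357) = 24.45 K.

24.45 K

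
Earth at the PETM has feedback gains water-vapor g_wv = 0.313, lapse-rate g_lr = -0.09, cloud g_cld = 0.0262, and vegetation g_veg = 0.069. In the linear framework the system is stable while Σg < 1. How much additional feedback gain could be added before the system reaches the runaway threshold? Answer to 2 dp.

Current total gain = 0.313 − 0.09 + 0.0262 + 0.069 = 0.3182.
Margin to runaway = 1 − 0.3182 = 0.68.

0.68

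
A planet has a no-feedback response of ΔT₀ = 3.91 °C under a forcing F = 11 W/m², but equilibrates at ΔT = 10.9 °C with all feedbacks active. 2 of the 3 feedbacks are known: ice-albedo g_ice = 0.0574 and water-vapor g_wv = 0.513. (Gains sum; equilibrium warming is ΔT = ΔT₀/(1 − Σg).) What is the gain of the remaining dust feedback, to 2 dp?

Amplification A = ΔT/ΔT₀ = 10.9/3.91 = 2.788.
Total gain g = 1 − 1/A = 1 − 1/2.788 = 0.6413.
Known gains sum to 0.0574 + 0.513 = 0.5704.
g_dust = 0.6413 − 0.5704 = 0.07.

0.07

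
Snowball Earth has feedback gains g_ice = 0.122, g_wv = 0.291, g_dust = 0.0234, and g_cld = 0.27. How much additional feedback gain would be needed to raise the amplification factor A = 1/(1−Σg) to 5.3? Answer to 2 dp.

0.10

Current total gain = 0.7064.
Target gain for A = 5.3: g* = 1 − 1/5.3 = 0.8113.
Additional gain needed = 0.8113 − 0.7064 = 0.10.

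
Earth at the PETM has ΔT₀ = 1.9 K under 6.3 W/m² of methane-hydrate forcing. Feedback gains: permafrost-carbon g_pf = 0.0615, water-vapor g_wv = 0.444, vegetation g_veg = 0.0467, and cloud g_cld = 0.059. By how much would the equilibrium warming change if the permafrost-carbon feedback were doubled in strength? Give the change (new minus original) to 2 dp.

0.92 K

Original: g = 0.6112, ΔT = 1.9/(1−0.6112) = 4.8868 K.
With doubled permafrost-carbon: g' = 0.6727, ΔT' = 1.9/(1−0.6727) = 5.8051 K.
Change = 5.8051 − 4.8868 = 0.92 K.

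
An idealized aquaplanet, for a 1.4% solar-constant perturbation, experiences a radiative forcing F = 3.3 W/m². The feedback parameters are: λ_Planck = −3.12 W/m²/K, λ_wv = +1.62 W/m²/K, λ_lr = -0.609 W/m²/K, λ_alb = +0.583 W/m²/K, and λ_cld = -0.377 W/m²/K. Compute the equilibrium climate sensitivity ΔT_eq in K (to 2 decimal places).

1.73 K

Net feedback parameter λ = (−3.12) + (+1.62) + (-0.609) + (+0.583) + (-0.377) = -1.903 W/m²/K.
ΔT = −F/λ = −3.3/(-1.903) = 1.73 K.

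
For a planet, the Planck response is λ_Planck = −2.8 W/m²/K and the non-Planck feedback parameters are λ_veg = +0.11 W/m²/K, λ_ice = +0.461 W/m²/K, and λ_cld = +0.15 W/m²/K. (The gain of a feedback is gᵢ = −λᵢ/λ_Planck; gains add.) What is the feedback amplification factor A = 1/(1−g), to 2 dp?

1.35

Convert to gains: g_veg = 0.11/2.8 = 0.03929; g_ice = 0.461/2.8 = 0.1646; g_cld = 0.15/2.8 = 0.05357.
Total gain g = 0.25746.
A = 1/(1 − 0.25746) = 1.35.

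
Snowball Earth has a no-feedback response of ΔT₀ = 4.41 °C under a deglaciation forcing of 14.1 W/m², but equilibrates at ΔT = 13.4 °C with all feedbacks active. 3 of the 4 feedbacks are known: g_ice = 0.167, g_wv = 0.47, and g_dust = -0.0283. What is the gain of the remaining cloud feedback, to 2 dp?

Amplification A = ΔT/ΔT₀ = 13.4/4.41 = 3.039.
Total gain g = 1 − 1/A = 1 − 1/3.039 = 0.6709.
Known gains sum to 0.167 + 0.47 − 0.0283 = 0.6087.
g_cld = 0.6709 − 0.6087 = 0.06.

0.06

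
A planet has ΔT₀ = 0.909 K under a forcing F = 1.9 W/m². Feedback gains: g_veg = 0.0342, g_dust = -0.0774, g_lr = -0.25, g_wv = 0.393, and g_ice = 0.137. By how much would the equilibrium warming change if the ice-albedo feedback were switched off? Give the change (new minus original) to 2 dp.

Original: g = 0.2368, ΔT = 0.909/(1−0.2368) = 1.1910 K.
Without ice-albedo: g' = 0.0998, ΔT' = 0.909/(1−0.0998) = 1.0098 K.
Change = 1.0098 − 1.1910 = -0.18 K.

-0.18 K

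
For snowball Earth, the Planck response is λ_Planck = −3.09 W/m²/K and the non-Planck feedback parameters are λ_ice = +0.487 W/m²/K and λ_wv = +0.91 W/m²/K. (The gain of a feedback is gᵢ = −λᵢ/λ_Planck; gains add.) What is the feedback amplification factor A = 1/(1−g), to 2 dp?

1.83

Convert to gains: g_ice = 0.487/3.09 = 0.1576; g_wv = 0.91/3.09 = 0.2945.
Total gain g = 0.4521.
A = 1/(1 − 0.4521) = 1.83.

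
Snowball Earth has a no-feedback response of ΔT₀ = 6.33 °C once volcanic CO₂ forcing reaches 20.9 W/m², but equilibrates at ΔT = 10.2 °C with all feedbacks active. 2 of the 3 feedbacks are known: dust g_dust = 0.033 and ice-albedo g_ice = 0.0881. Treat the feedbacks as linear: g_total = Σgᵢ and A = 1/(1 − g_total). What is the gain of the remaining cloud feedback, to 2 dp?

Amplification A = ΔT/ΔT₀ = 10.2/6.33 = 1.611.
Total gain g = 1 − 1/A = 1 − 1/1.611 = 0.3793.
Known gains sum to 0.033 + 0.0881 = 0.1211.
g_cld = 0.3793 − 0.1211 = 0.26.

0.26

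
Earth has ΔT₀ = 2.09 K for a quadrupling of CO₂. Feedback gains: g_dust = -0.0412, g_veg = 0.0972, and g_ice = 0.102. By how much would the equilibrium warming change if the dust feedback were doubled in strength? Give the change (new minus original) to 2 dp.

Original: g = 0.158, ΔT = 2.09/(1−0.158) = 2.4822 K.
With doubled dust: g' = 0.1168, ΔT' = 2.09/(1−0.1168) = 2.3664 K.
Change = 2.3664 − 2.4822 = -0.12 K.

-0.12 K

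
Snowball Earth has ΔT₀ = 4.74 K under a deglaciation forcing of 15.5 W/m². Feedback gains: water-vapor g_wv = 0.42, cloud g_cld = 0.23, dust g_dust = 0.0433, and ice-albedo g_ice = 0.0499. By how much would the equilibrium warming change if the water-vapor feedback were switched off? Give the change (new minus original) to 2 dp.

-11.45 K

Original: g = 0.7432, ΔT = 4.74/(1−0.7432) = 18.4579 K.
Without water-vapor: g' = 0.3232, ΔT' = 4.74/(1−0.3232) = 7.0035 K.
Change = 7.0035 − 18.4579 = -11.45 K.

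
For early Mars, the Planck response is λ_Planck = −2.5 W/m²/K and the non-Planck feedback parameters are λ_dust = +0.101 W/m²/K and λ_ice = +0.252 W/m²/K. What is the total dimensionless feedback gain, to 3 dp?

0.141

Convert to gains: g_dust = 0.101/2.5 = 0.0404; g_ice = 0.252/2.5 = 0.1008.
Total gain g = 0.1412.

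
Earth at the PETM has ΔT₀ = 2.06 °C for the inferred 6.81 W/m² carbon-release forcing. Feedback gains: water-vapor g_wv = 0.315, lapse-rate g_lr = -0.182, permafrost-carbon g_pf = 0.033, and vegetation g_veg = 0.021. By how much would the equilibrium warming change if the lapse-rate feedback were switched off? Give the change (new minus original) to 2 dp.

0.73 °C

Original: g = 0.187, ΔT = 2.06/(1−0.187) = 2.5338 °C.
Without lapse-rate: g' = 0.369, ΔT' = 2.06/(1−0.369) = 3.2647 °C.
Change = 3.2647 − 2.5338 = 0.73 °C.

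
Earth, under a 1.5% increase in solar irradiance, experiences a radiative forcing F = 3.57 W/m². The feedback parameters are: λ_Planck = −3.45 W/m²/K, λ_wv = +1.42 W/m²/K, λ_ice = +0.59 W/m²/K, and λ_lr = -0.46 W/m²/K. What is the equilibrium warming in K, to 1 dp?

1.9 K

Net feedback parameter λ = (−3.45) + (+1.42) + (+0.59) + (-0.46) = -1.9 W/m²/K.
ΔT = −F/λ = −3.57/(-1.9) = 1.9 K.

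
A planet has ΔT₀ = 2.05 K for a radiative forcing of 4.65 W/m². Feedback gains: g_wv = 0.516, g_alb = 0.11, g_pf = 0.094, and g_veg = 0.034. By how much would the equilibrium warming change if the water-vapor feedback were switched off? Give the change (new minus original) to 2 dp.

-5.64 K

Original: g = 0.754, ΔT = 2.05/(1−0.754) = 8.3333 K.
Without water-vapor: g' = 0.238, ΔT' = 2.05/(1−0.238) = 2.6903 K.
Change = 2.6903 − 8.3333 = -5.64 K.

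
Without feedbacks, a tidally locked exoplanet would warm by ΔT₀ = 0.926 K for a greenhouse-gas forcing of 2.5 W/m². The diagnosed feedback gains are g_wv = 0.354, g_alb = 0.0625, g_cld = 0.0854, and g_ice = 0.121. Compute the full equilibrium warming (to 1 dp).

2.5 K

Total gain g = 0.354 + 0.0625 + 0.0854 + 0.121 = 0.6229.
Amplification A = 1/(1 − 0.6229) = 2.652.
ΔT = 0.926 × 2.652 = 2.5 K.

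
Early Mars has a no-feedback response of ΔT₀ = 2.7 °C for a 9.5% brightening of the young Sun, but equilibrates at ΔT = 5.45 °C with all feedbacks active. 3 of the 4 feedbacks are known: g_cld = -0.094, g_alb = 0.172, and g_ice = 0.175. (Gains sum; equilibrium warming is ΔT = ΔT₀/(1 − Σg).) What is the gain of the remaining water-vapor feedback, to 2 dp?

Amplification A = ΔT/ΔT₀ = 5.45/2.7 = 2.019.
Total gain g = 1 − 1/A = 1 − 1/2.019 = 0.5047.
Known gains sum to -0.094 + 0.172 + 0.175 = 0.253.
g_wv = 0.5047 − 0.253 = 0.25.

0.25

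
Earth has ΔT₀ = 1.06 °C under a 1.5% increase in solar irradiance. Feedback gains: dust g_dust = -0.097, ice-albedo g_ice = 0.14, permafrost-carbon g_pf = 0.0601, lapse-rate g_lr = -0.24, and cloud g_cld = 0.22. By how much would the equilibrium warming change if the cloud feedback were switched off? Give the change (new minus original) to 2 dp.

Original: g = 0.0831, ΔT = 1.06/(1−0.0831) = 1.1561 °C.
Without cloud: g' = -0.1369, ΔT' = 1.06/(1+0.1369) = 0.9324 °C.
Change = 0.9324 − 1.1561 = -0.22 °C.

-0.22 °C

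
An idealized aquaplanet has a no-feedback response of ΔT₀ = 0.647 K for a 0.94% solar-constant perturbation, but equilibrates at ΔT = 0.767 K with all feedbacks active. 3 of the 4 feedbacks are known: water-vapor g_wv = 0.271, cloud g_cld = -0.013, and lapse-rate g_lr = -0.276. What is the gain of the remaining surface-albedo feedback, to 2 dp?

0.17

Amplification A = ΔT/ΔT₀ = 0.767/0.647 = 1.185.
Total gain g = 1 − 1/A = 1 − 1/1.185 = 0.1561.
Known gains sum to 0.271 − 0.013 − 0.276 = -0.018.
g_alb = 0.1561 + 0.018 = 0.17.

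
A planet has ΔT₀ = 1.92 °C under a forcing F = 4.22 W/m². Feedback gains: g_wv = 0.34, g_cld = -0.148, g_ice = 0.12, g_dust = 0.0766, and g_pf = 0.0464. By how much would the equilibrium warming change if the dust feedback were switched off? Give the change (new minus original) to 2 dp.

Original: g = 0.435, ΔT = 1.92/(1−0.435) = 3.3982 °C.
Without dust: g' = 0.3584, ΔT' = 1.92/(1−0.3584) = 2.9925 °C.
Change = 2.9925 − 3.3982 = -0.41 °C.

-0.41 °C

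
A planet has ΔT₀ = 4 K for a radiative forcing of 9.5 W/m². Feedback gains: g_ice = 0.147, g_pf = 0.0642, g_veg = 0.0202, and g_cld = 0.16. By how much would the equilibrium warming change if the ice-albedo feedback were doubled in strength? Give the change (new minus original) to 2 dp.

Original: g = 0.3914, ΔT = 4/(1−0.3914) = 6.5725 K.
With doubled ice-albedo: g' = 0.5384, ΔT' = 4/(1−0.5384) = 8.6655 K.
Change = 8.6655 − 6.5725 = 2.09 K.

2.09 K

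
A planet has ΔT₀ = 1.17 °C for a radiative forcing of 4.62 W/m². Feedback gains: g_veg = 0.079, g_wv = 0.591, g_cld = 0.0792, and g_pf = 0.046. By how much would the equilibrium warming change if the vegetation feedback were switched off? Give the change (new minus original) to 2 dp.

Original: g = 0.7952, ΔT = 1.17/(1−0.7952) = 5.7129 °C.
Without vegetation: g' = 0.7162, ΔT' = 1.17/(1−0.7162) = 4.1226 °C.
Change = 4.1226 − 5.7129 = -1.59 °C.

-1.59 °C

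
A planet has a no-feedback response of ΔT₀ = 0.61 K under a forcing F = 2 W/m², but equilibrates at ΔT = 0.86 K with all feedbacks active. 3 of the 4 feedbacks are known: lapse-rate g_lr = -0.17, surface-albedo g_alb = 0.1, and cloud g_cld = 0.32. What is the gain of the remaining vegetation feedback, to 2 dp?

Amplification A = ΔT/ΔT₀ = 0.86/0.61 = 1.41.
Total gain g = 1 − 1/A = 1 − 1/1.41 = 0.2908.
Known gains sum to -0.17 + 0.1 + 0.32 = 0.25.
g_veg = 0.2908 − 0.25 = 0.04.

0.04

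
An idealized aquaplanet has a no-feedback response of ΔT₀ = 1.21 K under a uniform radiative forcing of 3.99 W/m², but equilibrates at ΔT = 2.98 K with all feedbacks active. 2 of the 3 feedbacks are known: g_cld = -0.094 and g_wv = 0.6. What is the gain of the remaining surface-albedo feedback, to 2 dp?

Amplification A = ΔT/ΔT₀ = 2.98/1.21 = 2.463.
Total gain g = 1 − 1/A = 1 − 1/2.463 = 0.594.
Known gains sum to -0.094 + 0.6 = 0.506.
g_alb = 0.594 − 0.506 = 0.09.

0.09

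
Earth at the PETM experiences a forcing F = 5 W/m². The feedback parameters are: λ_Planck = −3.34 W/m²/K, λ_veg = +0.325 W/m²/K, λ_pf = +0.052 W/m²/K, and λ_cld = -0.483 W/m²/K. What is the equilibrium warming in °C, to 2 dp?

Net feedback parameter λ = (−3.34) + (+0.325) + (+0.052) + (-0.483) = -3.446 W/m²/K.
ΔT = −F/λ = −5/(-3.446) = 1.45 °C.

1.45 °C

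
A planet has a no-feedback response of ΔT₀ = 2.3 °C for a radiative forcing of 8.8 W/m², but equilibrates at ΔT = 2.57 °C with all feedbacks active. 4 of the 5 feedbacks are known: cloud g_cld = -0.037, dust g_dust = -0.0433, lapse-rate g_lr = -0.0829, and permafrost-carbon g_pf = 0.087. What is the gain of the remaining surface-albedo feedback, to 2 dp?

Amplification A = ΔT/ΔT₀ = 2.57/2.3 = 1.117.
Total gain g = 1 − 1/A = 1 − 1/1.117 = 0.1047.
Known gains sum to -0.037 − 0.0433 − 0.0829 + 0.087 = -0.0762.
g_alb = 0.1047 + 0.0762 = 0.18.

0.18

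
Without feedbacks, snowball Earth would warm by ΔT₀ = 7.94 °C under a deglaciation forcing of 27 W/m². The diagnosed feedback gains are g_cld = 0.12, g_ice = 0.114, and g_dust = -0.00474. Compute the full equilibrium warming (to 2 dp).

10.30 °C

Total gain g = 0.12 + 0.114 − 0.00474 = 0.22926.
Amplification A = 1/(1 − 0.22926) = 1.297.
ΔT = 7.94 × 1.297 = 10.30 °C.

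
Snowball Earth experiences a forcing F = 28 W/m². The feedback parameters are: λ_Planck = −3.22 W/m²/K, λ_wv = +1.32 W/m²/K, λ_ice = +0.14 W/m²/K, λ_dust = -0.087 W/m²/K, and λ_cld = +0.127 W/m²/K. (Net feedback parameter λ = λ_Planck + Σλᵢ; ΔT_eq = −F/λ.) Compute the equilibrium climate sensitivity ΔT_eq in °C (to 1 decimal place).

Net feedback parameter λ = (−3.22) + (+1.32) + (+0.14) + (-0.087) + (+0.127) = -1.72 W/m²/K.
ΔT = −F/λ = −28/(-1.72) = 16.3 °C.

16.3 °C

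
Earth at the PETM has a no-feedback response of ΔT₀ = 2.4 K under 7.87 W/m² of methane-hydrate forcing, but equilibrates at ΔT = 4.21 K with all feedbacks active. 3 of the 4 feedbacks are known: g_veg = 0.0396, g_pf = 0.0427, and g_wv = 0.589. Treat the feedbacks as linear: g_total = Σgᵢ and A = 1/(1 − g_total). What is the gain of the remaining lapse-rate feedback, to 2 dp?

-0.24

Amplification A = ΔT/ΔT₀ = 4.21/2.4 = 1.754.
Total gain g = 1 − 1/A = 1 − 1/1.754 = 0.4299.
Known gains sum to 0.0396 + 0.0427 + 0.589 = 0.6713.
g_lr = 0.4299 − 0.6713 = -0.24.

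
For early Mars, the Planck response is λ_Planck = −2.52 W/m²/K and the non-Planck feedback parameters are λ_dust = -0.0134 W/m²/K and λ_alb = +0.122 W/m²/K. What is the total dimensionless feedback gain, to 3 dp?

Convert to gains: g_dust = -0.0134/2.52 = -0.005317; g_alb = 0.122/2.52 = 0.04841.
Total gain g = 0.043093.

0.043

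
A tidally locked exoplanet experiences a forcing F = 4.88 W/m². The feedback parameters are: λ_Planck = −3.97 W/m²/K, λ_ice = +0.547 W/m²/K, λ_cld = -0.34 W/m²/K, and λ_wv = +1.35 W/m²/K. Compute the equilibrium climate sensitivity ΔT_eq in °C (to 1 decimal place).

2.0 °C

Net feedback parameter λ = (−3.97) + (+0.547) + (-0.34) + (+1.35) = -2.413 W/m²/K.
ΔT = −F/λ = −4.88/(-2.413) = 2.0 °C.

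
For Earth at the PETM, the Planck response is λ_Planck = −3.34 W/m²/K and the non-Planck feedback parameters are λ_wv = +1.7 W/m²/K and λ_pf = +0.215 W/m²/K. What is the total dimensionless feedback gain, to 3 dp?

0.573

Convert to gains: g_wv = 1.7/3.34 = 0.509; g_pf = 0.215/3.34 = 0.06437.
Total gain g = 0.57337.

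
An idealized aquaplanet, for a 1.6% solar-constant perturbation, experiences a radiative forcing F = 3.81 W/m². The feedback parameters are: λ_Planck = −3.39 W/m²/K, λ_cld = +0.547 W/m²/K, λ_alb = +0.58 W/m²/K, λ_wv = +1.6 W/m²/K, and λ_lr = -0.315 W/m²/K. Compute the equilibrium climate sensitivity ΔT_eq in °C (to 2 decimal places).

3.90 °C

Net feedback parameter λ = (−3.39) + (+0.547) + (+0.58) + (+1.6) + (-0.315) = -0.978 W/m²/K.
ΔT = −F/λ = −3.81/(-0.978) = 3.90 °C.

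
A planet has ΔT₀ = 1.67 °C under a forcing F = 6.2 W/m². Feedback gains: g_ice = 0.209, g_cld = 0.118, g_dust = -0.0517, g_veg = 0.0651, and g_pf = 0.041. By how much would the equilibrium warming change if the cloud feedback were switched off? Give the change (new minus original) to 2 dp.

Original: g = 0.3814, ΔT = 1.67/(1−0.3814) = 2.6996 °C.
Without cloud: g' = 0.2634, ΔT' = 1.67/(1−0.2634) = 2.2672 °C.
Change = 2.2672 − 2.6996 = -0.43 °C.

-0.43 °C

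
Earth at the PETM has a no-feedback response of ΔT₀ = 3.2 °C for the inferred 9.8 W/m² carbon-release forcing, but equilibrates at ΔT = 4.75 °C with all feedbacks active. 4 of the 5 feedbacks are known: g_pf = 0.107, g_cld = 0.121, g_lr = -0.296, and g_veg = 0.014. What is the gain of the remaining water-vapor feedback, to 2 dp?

0.38

Amplification A = ΔT/ΔT₀ = 4.75/3.2 = 1.484.
Total gain g = 1 − 1/A = 1 − 1/1.484 = 0.3261.
Known gains sum to 0.107 + 0.121 − 0.296 + 0.014 = -0.054.
g_wv = 0.3261 + 0.054 = 0.38.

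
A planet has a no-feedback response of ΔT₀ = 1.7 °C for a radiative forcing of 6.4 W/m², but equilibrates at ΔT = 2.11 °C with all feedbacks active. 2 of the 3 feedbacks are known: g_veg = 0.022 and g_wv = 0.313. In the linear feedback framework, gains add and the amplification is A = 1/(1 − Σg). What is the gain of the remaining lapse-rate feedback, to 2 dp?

Amplification A = ΔT/ΔT₀ = 2.11/1.7 = 1.241.
Total gain g = 1 − 1/A = 1 − 1/1.241 = 0.1942.
Known gains sum to 0.022 + 0.313 = 0.335.
g_lr = 0.1942 − 0.335 = -0.14.

-0.14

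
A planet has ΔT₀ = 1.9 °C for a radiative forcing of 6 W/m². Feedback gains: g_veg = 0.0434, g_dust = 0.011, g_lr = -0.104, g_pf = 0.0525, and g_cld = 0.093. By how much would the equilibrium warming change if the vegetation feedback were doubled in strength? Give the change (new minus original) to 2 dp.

0.11 °C

Original: g = 0.0959, ΔT = 1.9/(1−0.0959) = 2.1015 °C.
With doubled vegetation: g' = 0.1393, ΔT' = 1.9/(1−0.1393) = 2.2075 °C.
Change = 2.2075 − 2.1015 = 0.11 °C.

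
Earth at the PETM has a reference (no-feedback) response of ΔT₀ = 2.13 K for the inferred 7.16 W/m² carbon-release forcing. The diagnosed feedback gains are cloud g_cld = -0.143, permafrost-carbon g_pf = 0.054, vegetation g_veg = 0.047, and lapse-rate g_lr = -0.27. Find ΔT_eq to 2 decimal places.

1.62 K

Total gain g = -0.143 + 0.054 + 0.047 − 0.27 = -0.312.
Amplification A = 1/(1 + 0.312) = 0.7622.
ΔT = 2.13 × 0.7622 = 1.62 K.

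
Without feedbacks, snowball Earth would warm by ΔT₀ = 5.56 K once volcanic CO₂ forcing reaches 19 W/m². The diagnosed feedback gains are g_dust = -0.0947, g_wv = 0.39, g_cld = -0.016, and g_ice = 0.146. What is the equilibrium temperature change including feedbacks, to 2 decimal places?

Total gain g = -0.0947 + 0.39 − 0.016 + 0.146 = 0.4253.
Amplification A = 1/(1 − 0.4253) = 1.74.
ΔT = 5.56 × 1.74 = 9.67 K.

9.67 K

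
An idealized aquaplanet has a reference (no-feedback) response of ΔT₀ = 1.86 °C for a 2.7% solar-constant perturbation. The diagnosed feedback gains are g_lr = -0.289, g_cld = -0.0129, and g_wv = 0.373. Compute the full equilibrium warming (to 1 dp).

2.0 °C

Total gain g = -0.289 − 0.0129 + 0.373 = 0.0711.
Amplification A = 1/(1 − 0.0711) = 1.077.
ΔT = 1.86 × 1.077 = 2.0 °C.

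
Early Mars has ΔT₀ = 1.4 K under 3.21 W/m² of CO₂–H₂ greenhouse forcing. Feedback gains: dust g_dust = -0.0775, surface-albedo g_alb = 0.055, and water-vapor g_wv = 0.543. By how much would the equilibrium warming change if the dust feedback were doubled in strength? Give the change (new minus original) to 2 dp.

Original: g = 0.5205, ΔT = 1.4/(1−0.5205) = 2.9197 K.
With doubled dust: g' = 0.443, ΔT' = 1.4/(1−0.443) = 2.5135 K.
Change = 2.5135 − 2.9197 = -0.41 K.

-0.41 K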